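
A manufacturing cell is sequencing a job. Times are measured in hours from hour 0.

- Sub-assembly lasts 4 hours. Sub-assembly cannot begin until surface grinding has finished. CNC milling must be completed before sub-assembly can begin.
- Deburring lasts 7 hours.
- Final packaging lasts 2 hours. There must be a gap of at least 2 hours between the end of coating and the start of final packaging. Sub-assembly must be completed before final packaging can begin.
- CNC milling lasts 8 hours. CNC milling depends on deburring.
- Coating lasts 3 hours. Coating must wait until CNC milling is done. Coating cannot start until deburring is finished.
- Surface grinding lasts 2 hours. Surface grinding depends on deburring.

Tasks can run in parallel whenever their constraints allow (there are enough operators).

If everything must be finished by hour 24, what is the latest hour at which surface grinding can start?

16

Final packaging must finish by hour 24; it takes 2 hours, so it must start by 24 − 2 = hour 22.
Since final packaging (must start by hour 22) depends on it, sub-assembly must finish by hour 22. Backing off its 4-hour duration gives a latest start of hour 18.
Surface grinding feeds into sub-assembly (must start by hour 18); so surface grinding must finish by hour 18 and therefore start by hour 16.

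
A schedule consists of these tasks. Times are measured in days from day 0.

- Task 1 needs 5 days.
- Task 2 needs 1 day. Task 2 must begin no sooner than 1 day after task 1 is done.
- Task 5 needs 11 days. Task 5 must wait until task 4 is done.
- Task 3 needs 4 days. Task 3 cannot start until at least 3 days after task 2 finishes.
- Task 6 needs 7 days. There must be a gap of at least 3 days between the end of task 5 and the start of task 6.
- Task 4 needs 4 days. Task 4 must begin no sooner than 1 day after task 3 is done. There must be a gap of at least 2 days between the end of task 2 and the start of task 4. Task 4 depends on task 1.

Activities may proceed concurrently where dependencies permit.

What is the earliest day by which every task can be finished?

40

Nothing blocks task 1, so it runs from day 0 to day 5.
Task 2 cannot begin until task 1 (finishes day 5, plus 1-day gap → day 6). It runs from day 6 to 6 + 1 = day 7.
After task 2 (finishes day 7, plus 3-day gap → day 10), task 3 can start at day 10 and finishes at day 14.
Task 4 cannot start until task 3 (finishes day 14, plus 1-day gap → day 15); task 2 (finishes day 7, plus 2-day gap → day 9); task 1 (finishes day 5). The controlling bound is day 15, so task 4 finishes at 15 + 4 = day 19.
Task 5 cannot begin until task 4 (finishes day 19). It runs from day 19 to 19 + 11 = day 30.
After task 5 (finishes day 30, plus 3-day gap → day 33), task 6 can start at day 33 and finishes at day 40.
All tasks are finished once the last one completes. Finish times: Task 1 at 5, Task 2 at 7, Task 3 at 14, Task 4 at 19, Task 5 at 30, Task 6 at 40. The latest is day 40.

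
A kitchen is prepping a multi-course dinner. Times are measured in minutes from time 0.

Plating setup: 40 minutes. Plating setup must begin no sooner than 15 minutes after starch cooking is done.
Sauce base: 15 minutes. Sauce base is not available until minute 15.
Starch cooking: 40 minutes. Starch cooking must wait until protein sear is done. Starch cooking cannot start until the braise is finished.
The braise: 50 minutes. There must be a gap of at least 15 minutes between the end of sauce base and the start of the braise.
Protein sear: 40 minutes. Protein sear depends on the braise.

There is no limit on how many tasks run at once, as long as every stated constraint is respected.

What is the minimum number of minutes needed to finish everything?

230

Sauce base waits on its own release at minute 15, so it starts at minute 15 and finishes at 15 + 15 = minute 30.
The braise waits on sauce base (finishes minute 30, plus 15-minute gap → minute 45), so it starts at minute 45 and finishes at 45 + 50 = minute 95.
Protein sear cannot begin until the braise (finishes minute 95). It runs from minute 95 to 95 + 40 = minute 135.
Starch cooking has to wait for protein sear (finishes minute 135); the braise (finishes minute 95). The latest of these is minute 135, so starch cooking runs minute 135 to 135 + 40 = minute 175.
After starch cooking (finishes minute 175, plus 15-minute gap → minute 190), plating setup can start at minute 190 and finishes at minute 230.
All tasks are finished once the last one completes. Finish times: Sauce base at 30, The braise at 95, Protein sear at 135, Starch cooking at 175, Plating setup at 230. The latest is minute 230.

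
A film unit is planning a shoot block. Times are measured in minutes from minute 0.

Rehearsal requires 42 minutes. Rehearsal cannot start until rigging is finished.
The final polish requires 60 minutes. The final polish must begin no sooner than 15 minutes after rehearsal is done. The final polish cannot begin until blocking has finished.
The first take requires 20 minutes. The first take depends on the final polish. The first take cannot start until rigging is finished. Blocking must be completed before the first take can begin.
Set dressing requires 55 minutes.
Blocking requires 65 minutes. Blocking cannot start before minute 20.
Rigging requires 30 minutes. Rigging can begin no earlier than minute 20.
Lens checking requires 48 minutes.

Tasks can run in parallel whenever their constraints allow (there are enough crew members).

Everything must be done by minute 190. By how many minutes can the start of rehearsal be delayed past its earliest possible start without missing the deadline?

Rigging cannot begin until its own release at minute 20. It runs from minute 20 to 20 + 30 = minute 50.
Rehearsal waits on rigging (finishes minute 50), so it starts at minute 50 and finishes at 50 + 42 = minute 92.

Working backward from the deadline:
To finish by minute 190, the first take (duration 20) must start no later than minute 170.
The final polish has to be done before the first take (must start by minute 170). That means finishing by minute 170, i.e. starting by 170 − 60 = minute 110.
Since the final polish (must start by minute 110, minus 15-minute gap → minute 95) depends on it, rehearsal must finish by minute 95. Backing off its 42-minute duration gives a latest start of minute 53.
So rehearsal can start as early as minute 50 and as late as minute 53, giving 53 − 50 = 3 minutes of slack.

3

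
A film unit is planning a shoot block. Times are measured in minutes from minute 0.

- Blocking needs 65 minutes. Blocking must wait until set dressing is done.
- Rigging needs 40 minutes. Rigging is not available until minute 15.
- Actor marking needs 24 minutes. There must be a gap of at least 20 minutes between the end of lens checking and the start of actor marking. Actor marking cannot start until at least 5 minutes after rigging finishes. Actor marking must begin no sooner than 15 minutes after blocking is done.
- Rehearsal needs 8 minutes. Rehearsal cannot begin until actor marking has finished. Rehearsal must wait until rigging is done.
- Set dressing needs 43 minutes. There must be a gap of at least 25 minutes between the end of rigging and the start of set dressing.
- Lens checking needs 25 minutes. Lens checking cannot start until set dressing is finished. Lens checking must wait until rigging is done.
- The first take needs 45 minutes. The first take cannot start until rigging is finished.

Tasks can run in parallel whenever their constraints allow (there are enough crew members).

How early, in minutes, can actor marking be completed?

227

After its own release at minute 15, rigging can start at minute 15 and finishes at minute 55.
After rigging (finishes minute 55, plus 25-minute gap → minute 80), set dressing can start at minute 80 and finishes at minute 123.
After set dressing (finishes minute 123), blocking can start at minute 123 and finishes at minute 188.
Lens checking cannot start until set dressing (finishes minute 123); rigging (finishes minute 55). The controlling bound is minute 123, so lens checking finishes at 123 + 25 = minute 148.
Actor marking needs all of lens checking (finishes minute 148, plus 20-minute gap → minute 168); rigging (finishes minute 55, plus 5-minute gap → minute 60); blocking (finishes minute 188, plus 15-minute gap → minute 203). That puts its earliest start at minute 203; it finishes at 203 + 24 = minute 227.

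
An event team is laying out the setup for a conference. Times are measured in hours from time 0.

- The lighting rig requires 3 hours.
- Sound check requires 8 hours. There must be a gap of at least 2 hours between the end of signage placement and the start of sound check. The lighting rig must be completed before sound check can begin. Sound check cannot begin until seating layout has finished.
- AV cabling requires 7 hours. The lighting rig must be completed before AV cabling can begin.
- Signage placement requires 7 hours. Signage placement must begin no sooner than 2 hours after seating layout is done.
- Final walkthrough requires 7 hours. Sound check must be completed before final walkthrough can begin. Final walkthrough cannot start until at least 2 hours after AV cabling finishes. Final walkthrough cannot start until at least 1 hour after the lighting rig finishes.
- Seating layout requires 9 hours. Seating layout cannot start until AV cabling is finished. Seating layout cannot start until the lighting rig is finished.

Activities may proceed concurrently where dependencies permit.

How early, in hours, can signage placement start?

The lighting rig can start immediately at hour 0; it finishes at hour 3.
AV cabling cannot begin until the lighting rig (finishes hour 3). It runs from hour 3 to 3 + 7 = hour 10.
Seating layout has to wait for AV cabling (finishes hour 10); the lighting rig (finishes hour 3). The latest of these is hour 10, so seating layout runs hour 10 to 10 + 9 = hour 19.
Signage placement waits on seating layout (finishes hour 19, plus 2-hour gap → hour 21), so the earliest it can start is hour 21.

21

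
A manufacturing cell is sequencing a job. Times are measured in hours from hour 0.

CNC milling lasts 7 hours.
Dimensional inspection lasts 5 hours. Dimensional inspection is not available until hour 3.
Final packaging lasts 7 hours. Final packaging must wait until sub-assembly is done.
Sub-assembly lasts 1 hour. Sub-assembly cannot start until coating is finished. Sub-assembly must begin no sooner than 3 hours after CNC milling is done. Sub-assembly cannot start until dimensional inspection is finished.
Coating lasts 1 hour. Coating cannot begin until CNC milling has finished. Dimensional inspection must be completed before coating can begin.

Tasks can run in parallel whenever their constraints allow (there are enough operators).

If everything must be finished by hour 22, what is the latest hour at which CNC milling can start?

4

Final packaging must finish by hour 22; it takes 7 hours, so it must start by 22 − 7 = hour 15.
Sub-assembly has to be done before final packaging (must start by hour 15). That means finishing by hour 15, i.e. starting by 15 − 1 = hour 14.
Coating feeds into sub-assembly (must start by hour 14); so coating must finish by hour 14 and therefore start by hour 13.
For CNC milling: coating (must start by hour 13); sub-assembly (must start by hour 14, minus 3-hour gap → hour 11). The most restrictive is hour 11; with a 7-hour duration, CNC milling must start by hour 4.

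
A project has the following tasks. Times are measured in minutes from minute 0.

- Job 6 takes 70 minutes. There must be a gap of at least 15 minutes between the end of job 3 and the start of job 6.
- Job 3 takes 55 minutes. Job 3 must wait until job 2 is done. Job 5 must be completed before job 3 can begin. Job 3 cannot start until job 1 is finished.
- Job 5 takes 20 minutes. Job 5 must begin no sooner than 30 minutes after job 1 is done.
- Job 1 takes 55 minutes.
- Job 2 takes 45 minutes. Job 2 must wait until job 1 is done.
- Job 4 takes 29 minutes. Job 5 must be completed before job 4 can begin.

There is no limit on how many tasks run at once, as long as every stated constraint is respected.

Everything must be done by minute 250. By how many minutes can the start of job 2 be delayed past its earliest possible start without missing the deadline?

Nothing blocks job 1, so it runs from minute 0 to minute 55.
Job 2 cannot begin until job 1 (finishes minute 55). It runs from minute 55 to 55 + 45 = minute 100.

Working backward from the deadline:
Job 6 must finish by minute 250; it takes 70 minutes, so it must start by 250 − 70 = minute 180.
Job 3 feeds into job 6 (must start by minute 180, minus 15-minute gap → minute 165); so job 3 must finish by minute 165 and therefore start by minute 110.
Job 2 feeds into job 3 (must start by minute 110); so job 2 must finish by minute 110 and therefore start by minute 65.
So job 2 can start as early as minute 55 and as late as minute 65, giving 65 − 55 = 10 minutes of slack.

10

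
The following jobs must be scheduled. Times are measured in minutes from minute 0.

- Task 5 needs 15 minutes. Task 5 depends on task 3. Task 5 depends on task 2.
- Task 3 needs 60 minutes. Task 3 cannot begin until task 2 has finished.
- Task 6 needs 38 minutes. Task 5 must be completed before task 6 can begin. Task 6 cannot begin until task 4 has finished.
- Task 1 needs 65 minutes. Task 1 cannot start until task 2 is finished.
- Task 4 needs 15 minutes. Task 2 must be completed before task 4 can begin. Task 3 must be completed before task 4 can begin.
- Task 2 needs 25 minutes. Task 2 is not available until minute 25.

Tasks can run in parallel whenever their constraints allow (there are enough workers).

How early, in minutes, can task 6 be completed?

163

Task 2 waits on its own release at minute 25, so it starts at minute 25 and finishes at 25 + 25 = minute 50.
Task 3 waits on task 2 (finishes minute 50), so it starts at minute 50 and finishes at 50 + 60 = minute 110.
Task 5 has to wait for task 3 (finishes minute 110); task 2 (finishes minute 50). The latest of these is minute 110, so task 5 runs minute 110 to 110 + 15 = minute 125.
Task 4 needs all of task 2 (finishes minute 50); task 3 (finishes minute 110). That puts its earliest start at minute 110; it finishes at 110 + 15 = minute 125.
Task 6 has to wait for task 5 (finishes minute 125); task 4 (finishes minute 125). The latest of these is minute 125, so task 6 runs minute 125 to 125 + 38 = minute 163.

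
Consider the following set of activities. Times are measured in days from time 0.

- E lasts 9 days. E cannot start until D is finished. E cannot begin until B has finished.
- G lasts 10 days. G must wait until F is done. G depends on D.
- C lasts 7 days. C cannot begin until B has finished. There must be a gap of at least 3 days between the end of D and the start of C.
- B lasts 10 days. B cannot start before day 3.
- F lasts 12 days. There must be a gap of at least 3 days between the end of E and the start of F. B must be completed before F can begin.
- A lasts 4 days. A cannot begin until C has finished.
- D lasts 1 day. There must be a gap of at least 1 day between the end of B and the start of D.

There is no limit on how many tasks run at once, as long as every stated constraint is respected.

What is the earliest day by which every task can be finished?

B cannot begin until its own release at day 3. It runs from day 3 to 3 + 10 = day 13.
D cannot begin until B (finishes day 13, plus 1-day gap → day 14). It runs from day 14 to 14 + 1 = day 15.
E cannot start until D (finishes day 15); B (finishes day 13). The controlling bound is day 15, so E finishes at 15 + 9 = day 24.
F needs all of E (finishes day 24, plus 3-day gap → day 27); B (finishes day 13). That puts its earliest start at day 27; it finishes at 27 + 12 = day 39.
For G: F (finishes day 39); D (finishes day 15). Taking the maximum gives a start of day 39, and it finishes at 39 + 10 = day 49.
C needs all of B (finishes day 13); D (finishes day 15, plus 3-day gap → day 18). That puts its earliest start at day 18; it finishes at 18 + 7 = day 25.
A cannot begin until C (finishes day 25). It runs from day 25 to 25 + 4 = day 29.
All tasks are finished once the last one completes. Finish times: A at 29, B at 13, C at 25, D at 15, E at 24, F at 39, G at 49. The latest is day 49.

49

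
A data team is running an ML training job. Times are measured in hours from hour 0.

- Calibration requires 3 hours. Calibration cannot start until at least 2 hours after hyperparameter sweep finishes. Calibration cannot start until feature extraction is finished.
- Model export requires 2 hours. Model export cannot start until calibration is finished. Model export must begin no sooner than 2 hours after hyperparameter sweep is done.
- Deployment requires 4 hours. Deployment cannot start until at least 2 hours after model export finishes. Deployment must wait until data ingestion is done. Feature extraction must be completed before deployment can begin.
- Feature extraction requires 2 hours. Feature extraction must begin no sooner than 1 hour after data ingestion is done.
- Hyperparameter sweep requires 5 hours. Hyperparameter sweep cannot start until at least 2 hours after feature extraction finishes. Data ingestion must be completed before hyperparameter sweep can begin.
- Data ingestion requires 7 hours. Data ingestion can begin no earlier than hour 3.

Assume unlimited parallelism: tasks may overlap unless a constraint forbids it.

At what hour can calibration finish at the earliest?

Data ingestion cannot begin until its own release at hour 3. It runs from hour 3 to 3 + 7 = hour 10.
Feature extraction waits on data ingestion (finishes hour 10, plus 1-hour gap → hour 11), so it starts at hour 11 and finishes at 11 + 2 = hour 13.
Hyperparameter sweep has to wait for feature extraction (finishes hour 13, plus 2-hour gap → hour 15); data ingestion (finishes hour 10). The latest of these is hour 15, so hyperparameter sweep runs hour 15 to 15 + 5 = hour 20.
Calibration needs all of hyperparameter sweep (finishes hour 20, plus 2-hour gap → hour 22); feature extraction (finishes hour 13). That puts its earliest start at hour 22; it finishes at 22 + 3 = hour 25.

25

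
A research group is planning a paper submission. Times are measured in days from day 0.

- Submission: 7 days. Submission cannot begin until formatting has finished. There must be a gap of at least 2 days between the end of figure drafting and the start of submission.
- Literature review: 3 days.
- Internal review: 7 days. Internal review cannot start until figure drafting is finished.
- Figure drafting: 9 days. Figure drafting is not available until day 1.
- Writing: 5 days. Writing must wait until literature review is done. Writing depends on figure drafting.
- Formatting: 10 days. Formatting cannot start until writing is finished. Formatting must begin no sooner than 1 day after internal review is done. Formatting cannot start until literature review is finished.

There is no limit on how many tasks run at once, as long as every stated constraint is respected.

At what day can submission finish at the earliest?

After its own release at day 1, figure drafting can start at day 1 and finishes at day 10.
After figure drafting (finishes day 10), internal review can start at day 10 and finishes at day 17.
Nothing blocks literature review, so it runs from day 0 to day 3.
Writing cannot start until literature review (finishes day 3); figure drafting (finishes day 10). The controlling bound is day 10, so writing finishes at 10 + 5 = day 15.
Formatting needs all of writing (finishes day 15); internal review (finishes day 17, plus 1-day gap → day 18); literature review (finishes day 3). That puts its earliest start at day 18; it finishes at 18 + 10 = day 28.
For submission: formatting (finishes day 28); figure drafting (finishes day 10, plus 2-day gap → day 12). Taking the maximum gives a start of day 28, and it finishes at 28 + 7 = day 35.

35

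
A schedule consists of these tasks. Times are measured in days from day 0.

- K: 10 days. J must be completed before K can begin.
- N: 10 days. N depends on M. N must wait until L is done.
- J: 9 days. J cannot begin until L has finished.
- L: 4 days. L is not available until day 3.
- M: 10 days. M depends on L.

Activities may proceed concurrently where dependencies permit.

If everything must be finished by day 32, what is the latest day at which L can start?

8

Nothing follows K; the deadline of day 32 is its only limit. It must start by 32 − 10 = day 22.
J has to be done before K (must start by day 22). That means finishing by day 22, i.e. starting by 22 − 9 = day 13.
To finish by day 32, N (duration 10) must start no later than day 22.
M feeds into N (must start by day 22); so M must finish by day 22 and therefore start by day 12.
L must finish in time for J (must start by day 13); M (must start by day 12); N (must start by day 22). The tightest is day 12, so L must start by 12 − 4 = day 8.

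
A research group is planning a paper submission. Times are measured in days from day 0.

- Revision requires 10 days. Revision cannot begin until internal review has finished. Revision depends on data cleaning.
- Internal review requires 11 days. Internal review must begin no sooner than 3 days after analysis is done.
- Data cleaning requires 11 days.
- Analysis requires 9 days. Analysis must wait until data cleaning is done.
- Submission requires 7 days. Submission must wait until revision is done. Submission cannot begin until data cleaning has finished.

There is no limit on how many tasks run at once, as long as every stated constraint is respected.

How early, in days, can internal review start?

Data cleaning has no prerequisites, so it starts at day 0 and finishes at day 11.
Analysis cannot begin until data cleaning (finishes day 11). It runs from day 11 to 11 + 9 = day 20.
Internal review waits on analysis (finishes day 20, plus 3-day gap → day 23), so the earliest it can start is day 23.

23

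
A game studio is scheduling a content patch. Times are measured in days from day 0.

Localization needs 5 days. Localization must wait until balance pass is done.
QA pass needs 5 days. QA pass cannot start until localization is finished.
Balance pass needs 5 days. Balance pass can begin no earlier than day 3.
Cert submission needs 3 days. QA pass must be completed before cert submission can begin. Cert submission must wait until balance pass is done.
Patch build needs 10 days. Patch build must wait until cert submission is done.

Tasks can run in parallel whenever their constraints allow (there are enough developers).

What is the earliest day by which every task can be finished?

31

Balance pass cannot begin until its own release at day 3. It runs from day 3 to 3 + 5 = day 8.
Localization waits on balance pass (finishes day 8), so it starts at day 8 and finishes at 8 + 5 = day 13.
After localization (finishes day 13), QA pass can start at day 13 and finishes at day 18.
Cert submission cannot start until QA pass (finishes day 18); balance pass (finishes day 8). The controlling bound is day 18, so cert submission finishes at 18 + 3 = day 21.
Patch build cannot begin until cert submission (finishes day 21). It runs from day 21 to 21 + 10 = day 31.
All tasks are finished once the last one completes. Finish times: Balance pass at 8, Localization at 13, QA pass at 18, Cert submission at 21, Patch build at 31. The latest is day 31.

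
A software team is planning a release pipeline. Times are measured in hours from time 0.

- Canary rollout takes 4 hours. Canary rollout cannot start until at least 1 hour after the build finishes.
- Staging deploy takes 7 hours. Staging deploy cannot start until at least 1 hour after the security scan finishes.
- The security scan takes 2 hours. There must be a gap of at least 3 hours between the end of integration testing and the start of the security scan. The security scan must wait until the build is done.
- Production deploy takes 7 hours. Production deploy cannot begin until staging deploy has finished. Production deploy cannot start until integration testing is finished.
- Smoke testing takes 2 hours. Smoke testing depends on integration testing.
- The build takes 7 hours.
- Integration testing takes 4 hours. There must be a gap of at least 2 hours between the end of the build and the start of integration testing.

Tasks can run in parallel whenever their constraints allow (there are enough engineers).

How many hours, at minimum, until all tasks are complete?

Nothing blocks the build, so it runs from hour 0 to hour 7.
After the build (finishes hour 7, plus 1-hour gap → hour 8), canary rollout can start at hour 8 and finishes at hour 12.
Integration testing waits on the build (finishes hour 7, plus 2-hour gap → hour 9), so it starts at hour 9 and finishes at 9 + 4 = hour 13.
Smoke testing cannot begin until integration testing (finishes hour 13). It runs from hour 13 to 13 + 2 = hour 15.
The security scan has to wait for integration testing (finishes hour 13, plus 3-hour gap → hour 16); the build (finishes hour 7). The latest of these is hour 16, so the security scan runs hour 16 to 16 + 2 = hour 18.
After the security scan (finishes hour 18, plus 1-hour gap → hour 19), staging deploy can start at hour 19 and finishes at hour 26.
Production deploy has to wait for staging deploy (finishes hour 26); integration testing (finishes hour 13). The latest of these is hour 26, so production deploy runs hour 26 to 26 + 7 = hour 33.
All tasks are finished once the last one completes. Finish times: The build at 7, Integration testing at 13, The security scan at 18, Staging deploy at 26, Smoke testing at 15, Canary rollout at 12, Production deploy at 33. The latest is hour 33.

33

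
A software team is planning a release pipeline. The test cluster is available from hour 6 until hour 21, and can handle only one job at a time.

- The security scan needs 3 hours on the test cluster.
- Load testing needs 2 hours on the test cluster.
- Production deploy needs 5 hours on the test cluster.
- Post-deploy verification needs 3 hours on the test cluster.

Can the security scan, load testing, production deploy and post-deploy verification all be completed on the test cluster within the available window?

The test cluster window is 21 − 6 = 15 hours.
Running back to back, the jobs need 3 + 2 + 5 + 3 = 13 hours on the test cluster.
Since 13 ≤ 15, they fit within the window.

Yes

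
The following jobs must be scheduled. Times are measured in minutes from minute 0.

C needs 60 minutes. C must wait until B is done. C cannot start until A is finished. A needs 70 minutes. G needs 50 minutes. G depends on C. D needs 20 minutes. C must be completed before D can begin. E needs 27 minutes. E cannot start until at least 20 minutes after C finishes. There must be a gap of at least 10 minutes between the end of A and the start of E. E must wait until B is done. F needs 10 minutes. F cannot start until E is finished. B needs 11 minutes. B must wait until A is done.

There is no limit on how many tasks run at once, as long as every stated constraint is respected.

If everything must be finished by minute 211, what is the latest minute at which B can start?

83

To finish by minute 211, D (duration 20) must start no later than minute 191.
Nothing follows F; the deadline of minute 211 is its only limit. It must start by 211 − 10 = minute 201.
E must finish before F (must start by minute 201). With a 27-minute duration, E must start by 201 − 27 = minute 174.
G has no dependents, so it just needs to finish by minute 211. Starting by 211 − 50 = minute 161 achieves that.
C feeds D (must start by minute 191); E (must start by minute 174, minus 20-minute gap → minute 154); G (must start by minute 161). Taking the minimum, C must finish by minute 154 and start by 154 − 60 = minute 94.
B has several dependents: C (must start by minute 94); E (must start by minute 174). The earliest of those limits is minute 94, so B must start by 94 − 11 = minute 83.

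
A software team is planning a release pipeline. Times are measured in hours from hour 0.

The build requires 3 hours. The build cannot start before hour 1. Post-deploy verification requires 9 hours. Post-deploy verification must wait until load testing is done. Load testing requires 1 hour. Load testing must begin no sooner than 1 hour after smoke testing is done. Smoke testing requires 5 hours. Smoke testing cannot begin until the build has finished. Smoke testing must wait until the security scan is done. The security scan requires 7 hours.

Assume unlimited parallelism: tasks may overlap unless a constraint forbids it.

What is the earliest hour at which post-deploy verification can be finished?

The security scan has no prerequisites, so it starts at hour 0 and finishes at hour 7.
The build waits on its own release at hour 1, so it starts at hour 1 and finishes at 1 + 3 = hour 4.
For smoke testing: the build (finishes hour 4); the security scan (finishes hour 7). Taking the maximum gives a start of hour 7, and it finishes at 7 + 5 = hour 12.
After smoke testing (finishes hour 12, plus 1-hour gap → hour 13), load testing can start at hour 13 and finishes at hour 14.
After load testing (finishes hour 14), post-deploy verification can start at hour 14 and finishes at hour 23.

23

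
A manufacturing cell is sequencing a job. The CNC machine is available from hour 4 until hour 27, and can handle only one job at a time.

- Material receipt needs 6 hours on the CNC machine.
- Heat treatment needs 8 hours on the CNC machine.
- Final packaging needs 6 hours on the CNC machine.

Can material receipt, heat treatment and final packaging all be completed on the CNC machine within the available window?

Yes

The CNC machine window is 27 − 4 = 23 hours.
Running back to back, the jobs need 6 + 8 + 6 = 20 hours on the CNC machine.
Since 20 ≤ 23, they fit within the window.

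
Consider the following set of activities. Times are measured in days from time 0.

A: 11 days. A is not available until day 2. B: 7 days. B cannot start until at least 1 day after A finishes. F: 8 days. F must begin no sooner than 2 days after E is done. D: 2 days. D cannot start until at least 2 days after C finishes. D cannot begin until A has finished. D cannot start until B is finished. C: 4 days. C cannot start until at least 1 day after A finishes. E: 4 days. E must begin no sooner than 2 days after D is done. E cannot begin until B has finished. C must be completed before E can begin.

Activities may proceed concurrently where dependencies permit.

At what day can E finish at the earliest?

29

After its own release at day 2, A can start at day 2 and finishes at day 13.
C waits on A (finishes day 13, plus 1-day gap → day 14), so it starts at day 14 and finishes at 14 + 4 = day 18.
B cannot begin until A (finishes day 13, plus 1-day gap → day 14). It runs from day 14 to 14 + 7 = day 21.
D needs all of C (finishes day 18, plus 2-day gap → day 20); A (finishes day 13); B (finishes day 21). That puts its earliest start at day 21; it finishes at 21 + 2 = day 23.
For E: D (finishes day 23, plus 2-day gap → day 25); B (finishes day 21); C (finishes day 18). Taking the maximum gives a start of day 25, and it finishes at 25 + 4 = day 29.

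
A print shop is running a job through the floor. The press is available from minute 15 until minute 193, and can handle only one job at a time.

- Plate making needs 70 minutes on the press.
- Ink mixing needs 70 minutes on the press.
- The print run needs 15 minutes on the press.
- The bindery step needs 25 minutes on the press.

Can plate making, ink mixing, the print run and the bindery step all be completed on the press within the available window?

No

The press window is 193 − 15 = 178 minutes.
Running back to back, the jobs need 70 + 70 + 15 + 25 = 180 minutes on the press.
Since 180 > 178, they cannot all fit.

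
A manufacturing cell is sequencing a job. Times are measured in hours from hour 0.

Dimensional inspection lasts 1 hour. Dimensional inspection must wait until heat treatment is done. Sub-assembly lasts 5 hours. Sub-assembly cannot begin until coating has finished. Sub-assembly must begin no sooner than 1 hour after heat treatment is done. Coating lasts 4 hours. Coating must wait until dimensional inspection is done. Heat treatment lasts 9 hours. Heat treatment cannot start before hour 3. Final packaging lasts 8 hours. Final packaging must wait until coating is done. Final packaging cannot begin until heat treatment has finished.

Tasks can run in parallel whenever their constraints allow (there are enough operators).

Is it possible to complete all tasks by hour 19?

After its own release at hour 3, heat treatment can start at hour 3 and finishes at hour 12.
Dimensional inspection waits on heat treatment (finishes hour 12), so it starts at hour 12 and finishes at 12 + 1 = hour 13.
Coating waits on dimensional inspection (finishes hour 13), so it starts at hour 13 and finishes at 13 + 4 = hour 17.
For final packaging: coating (finishes hour 17); heat treatment (finishes hour 12). Taking the maximum gives a start of hour 17, and it finishes at 17 + 8 = hour 25.
Sub-assembly cannot start until coating (finishes hour 17); heat treatment (finishes hour 12, plus 1-hour gap → hour 13). The controlling bound is hour 17, so sub-assembly finishes at 17 + 5 = hour 22.
The earliest everything can be done is hour 25, which is after the deadline of 19, so it is not possible.

No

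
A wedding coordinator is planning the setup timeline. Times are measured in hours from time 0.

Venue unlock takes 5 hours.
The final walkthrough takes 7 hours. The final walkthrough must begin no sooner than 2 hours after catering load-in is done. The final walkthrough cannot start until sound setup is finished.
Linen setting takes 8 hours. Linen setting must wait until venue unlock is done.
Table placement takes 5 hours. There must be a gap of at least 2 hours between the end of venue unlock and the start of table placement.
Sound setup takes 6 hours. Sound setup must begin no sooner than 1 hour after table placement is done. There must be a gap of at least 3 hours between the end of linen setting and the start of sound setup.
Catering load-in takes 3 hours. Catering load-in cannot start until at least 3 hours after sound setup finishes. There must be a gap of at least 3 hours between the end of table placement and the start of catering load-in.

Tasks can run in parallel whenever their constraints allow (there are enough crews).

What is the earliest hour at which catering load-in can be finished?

Nothing blocks venue unlock, so it runs from hour 0 to hour 5.
After venue unlock (finishes hour 5), linen setting can start at hour 5 and finishes at hour 13.
After venue unlock (finishes hour 5, plus 2-hour gap → hour 7), table placement can start at hour 7 and finishes at hour 12.
Sound setup cannot start until table placement (finishes hour 12, plus 1-hour gap → hour 13); linen setting (finishes hour 13, plus 3-hour gap → hour 16). The controlling bound is hour 16, so sound setup finishes at 16 + 6 = hour 22.
Catering load-in has to wait for sound setup (finishes hour 22, plus 3-hour gap → hour 25); table placement (finishes hour 12, plus 3-hour gap → hour 15). The latest of these is hour 25, so catering load-in runs hour 25 to 25 + 3 = hour 28.

28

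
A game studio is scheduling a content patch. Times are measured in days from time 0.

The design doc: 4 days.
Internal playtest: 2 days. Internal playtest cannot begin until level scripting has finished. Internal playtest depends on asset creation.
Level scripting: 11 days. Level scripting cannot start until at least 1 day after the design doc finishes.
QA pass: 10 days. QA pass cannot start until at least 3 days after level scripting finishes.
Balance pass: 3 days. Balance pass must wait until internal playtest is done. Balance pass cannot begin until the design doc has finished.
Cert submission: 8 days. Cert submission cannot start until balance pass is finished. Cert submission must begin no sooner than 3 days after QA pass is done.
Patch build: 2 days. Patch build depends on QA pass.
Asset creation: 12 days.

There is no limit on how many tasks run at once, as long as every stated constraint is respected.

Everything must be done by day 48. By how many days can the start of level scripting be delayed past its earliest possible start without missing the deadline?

Nothing blocks the design doc, so it runs from day 0 to day 4.
Level scripting cannot begin until the design doc (finishes day 4, plus 1-day gap → day 5). It runs from day 5 to 5 + 11 = day 16.

Working backward from the deadline:
Cert submission has no dependents, so it just needs to finish by day 48. Starting by 48 − 8 = day 40 achieves that.
Balance pass must finish before cert submission (must start by day 40). With a 3-day duration, balance pass must start by 40 − 3 = day 37.
Internal playtest must finish before balance pass (must start by day 37). With a 2-day duration, internal playtest must start by 37 − 2 = day 35.
Patch build must finish by day 48; it takes 2 days, so it must start by 48 − 2 = day 46.
QA pass feeds cert submission (must start by day 40, minus 3-day gap → day 37); patch build (must start by day 46). Taking the minimum, QA pass must finish by day 37 and start by 37 − 10 = day 27.
Level scripting has several dependents: internal playtest (must start by day 35); QA pass (must start by day 27, minus 3-day gap → day 24). The earliest of those limits is day 24, so level scripting must start by 24 − 11 = day 13.
So level scripting can start as early as day 5 and as late as day 13, giving 13 − 5 = 8 days of slack.

8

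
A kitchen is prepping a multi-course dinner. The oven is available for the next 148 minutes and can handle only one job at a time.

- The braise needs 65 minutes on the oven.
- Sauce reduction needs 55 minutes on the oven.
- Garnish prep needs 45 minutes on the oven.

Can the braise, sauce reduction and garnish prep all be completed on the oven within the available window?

Running back to back, the jobs need 65 + 55 + 45 = 165 minutes on the oven.
Since 165 > 148, they cannot all fit.

No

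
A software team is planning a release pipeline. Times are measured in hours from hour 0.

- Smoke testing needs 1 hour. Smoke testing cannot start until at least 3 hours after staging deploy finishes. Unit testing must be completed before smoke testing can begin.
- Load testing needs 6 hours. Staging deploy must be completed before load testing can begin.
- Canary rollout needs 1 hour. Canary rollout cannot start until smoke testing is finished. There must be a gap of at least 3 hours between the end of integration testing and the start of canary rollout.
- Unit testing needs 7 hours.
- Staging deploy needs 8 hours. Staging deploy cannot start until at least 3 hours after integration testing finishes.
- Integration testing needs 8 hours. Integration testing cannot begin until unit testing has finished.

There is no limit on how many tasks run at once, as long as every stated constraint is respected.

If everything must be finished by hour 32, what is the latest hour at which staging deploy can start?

Canary rollout must finish by hour 32; it takes 1 hour, so it must start by 32 − 1 = hour 31.
Smoke testing has to be done before canary rollout (must start by hour 31). That means finishing by hour 31, i.e. starting by 31 − 1 = hour 30.
Load testing must finish by hour 32; it takes 6 hours, so it must start by 32 − 6 = hour 26.
Staging deploy has several dependents: smoke testing (must start by hour 30, minus 3-hour gap → hour 27); load testing (must start by hour 26). The earliest of those limits is hour 26, so staging deploy must start by 26 − 8 = hour 18.

18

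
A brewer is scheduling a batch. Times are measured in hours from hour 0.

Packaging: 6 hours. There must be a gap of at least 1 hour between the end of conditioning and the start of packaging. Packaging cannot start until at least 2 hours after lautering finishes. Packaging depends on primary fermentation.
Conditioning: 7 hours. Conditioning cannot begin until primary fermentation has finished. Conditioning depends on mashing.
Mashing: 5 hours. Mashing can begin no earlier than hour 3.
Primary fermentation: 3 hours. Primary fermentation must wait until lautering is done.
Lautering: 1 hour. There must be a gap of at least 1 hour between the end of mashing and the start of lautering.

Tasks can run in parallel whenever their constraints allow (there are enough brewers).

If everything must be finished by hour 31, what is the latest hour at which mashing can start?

7

To finish by hour 31, packaging (duration 6) must start no later than hour 25.
Conditioning feeds into packaging (must start by hour 25, minus 1-hour gap → hour 24); so conditioning must finish by hour 24 and therefore start by hour 17.
Primary fermentation has several dependents: conditioning (must start by hour 17); packaging (must start by hour 25). The earliest of those limits is hour 17, so primary fermentation must start by 17 − 3 = hour 14.
Lautering must finish in time for primary fermentation (must start by hour 14); packaging (must start by hour 25, minus 2-hour gap → hour 23). The tightest is hour 14, so lautering must start by 14 − 1 = hour 13.
Mashing feeds lautering (must start by hour 13, minus 1-hour gap → hour 12); conditioning (must start by hour 17). Taking the minimum, mashing must finish by hour 12 and start by 12 − 5 = hour 7.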